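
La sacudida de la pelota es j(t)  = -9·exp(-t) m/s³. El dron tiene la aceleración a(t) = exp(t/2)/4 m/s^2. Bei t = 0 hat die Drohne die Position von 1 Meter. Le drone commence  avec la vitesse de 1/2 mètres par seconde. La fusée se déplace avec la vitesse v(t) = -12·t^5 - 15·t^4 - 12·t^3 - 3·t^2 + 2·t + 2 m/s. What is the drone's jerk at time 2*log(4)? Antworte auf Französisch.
Nous devons dériver notre équation de l'accélération a(t) = exp(t/2)/4 1 fois. En prenant d/dt de a(t), nous trouvons j(t) = exp(t/2)/8. De l'équation du jerk j(t) = exp(t/2)/8, nous substituons t = 2*log(4) pour obtenir j = 1/2.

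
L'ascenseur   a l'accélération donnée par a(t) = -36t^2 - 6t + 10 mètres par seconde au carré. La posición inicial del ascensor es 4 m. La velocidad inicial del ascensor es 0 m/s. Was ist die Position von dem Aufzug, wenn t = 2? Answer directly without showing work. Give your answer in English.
At t = 2, x = -32.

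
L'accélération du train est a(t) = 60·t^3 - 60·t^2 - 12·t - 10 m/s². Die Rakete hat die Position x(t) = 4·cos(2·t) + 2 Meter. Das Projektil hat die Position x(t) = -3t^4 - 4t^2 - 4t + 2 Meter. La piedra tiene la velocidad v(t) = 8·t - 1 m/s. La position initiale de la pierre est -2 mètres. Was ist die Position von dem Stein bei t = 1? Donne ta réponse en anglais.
To solve this, we need to take 1 antiderivative of our velocity equation v(t) = 8·t - 1. The integral of velocity is position. Using x(0) = -2, we get x(t) = 4·t^2 - t - 2. Using x(t) = 4·t^2 - t - 2 and substituting t = 1, we find x = 1.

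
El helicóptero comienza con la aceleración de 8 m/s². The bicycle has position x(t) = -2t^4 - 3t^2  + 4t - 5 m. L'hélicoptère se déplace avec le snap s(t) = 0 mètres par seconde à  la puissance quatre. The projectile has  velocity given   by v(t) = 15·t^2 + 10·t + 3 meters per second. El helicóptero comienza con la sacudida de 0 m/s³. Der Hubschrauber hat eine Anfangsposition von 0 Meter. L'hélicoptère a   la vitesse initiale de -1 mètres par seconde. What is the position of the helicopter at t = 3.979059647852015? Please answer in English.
To solve this, we need to take 4 integrals of our snap equation s(t) = 0. The integral of snap, with j(0) = 0, gives jerk: j(t) = 0. The antiderivative of jerk is acceleration. Using a(0) = 8, we get a(t) = 8. Finding the integral of a(t) and using v(0) = -1: v(t) = 8·t - 1. Integrating velocity and using the initial condition x(0) = 0, we get x(t) = 4·t^2 - t. Using x(t) = 4·t^2 - t and substituting t = 3.979059647852015, we find x = 59.3526030768048.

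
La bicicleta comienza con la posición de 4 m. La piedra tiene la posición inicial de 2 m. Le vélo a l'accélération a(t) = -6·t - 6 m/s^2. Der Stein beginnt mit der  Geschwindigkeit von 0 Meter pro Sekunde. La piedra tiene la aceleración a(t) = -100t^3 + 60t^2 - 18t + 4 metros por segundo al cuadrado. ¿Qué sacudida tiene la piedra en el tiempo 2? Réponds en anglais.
To solve this, we need to take 1 derivative of our acceleration equation a(t) = -100·t^3 + 60·t^2 - 18·t + 4. Differentiating acceleration, we get jerk: j(t) = -300·t^2 + 120·t - 18. Using j(t) = -300·t^2 + 120·t - 18 and substituting t = 2, we find j = -978.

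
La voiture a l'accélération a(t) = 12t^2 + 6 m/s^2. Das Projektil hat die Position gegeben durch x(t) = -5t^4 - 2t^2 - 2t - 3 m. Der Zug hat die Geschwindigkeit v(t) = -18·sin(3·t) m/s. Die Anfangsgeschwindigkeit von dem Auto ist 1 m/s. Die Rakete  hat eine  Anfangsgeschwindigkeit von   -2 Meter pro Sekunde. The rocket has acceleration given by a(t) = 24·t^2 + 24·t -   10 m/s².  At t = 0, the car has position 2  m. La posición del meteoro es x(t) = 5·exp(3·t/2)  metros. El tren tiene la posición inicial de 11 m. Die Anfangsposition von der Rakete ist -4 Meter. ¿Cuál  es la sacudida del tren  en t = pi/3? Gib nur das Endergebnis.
En t = pi/3, j = 0.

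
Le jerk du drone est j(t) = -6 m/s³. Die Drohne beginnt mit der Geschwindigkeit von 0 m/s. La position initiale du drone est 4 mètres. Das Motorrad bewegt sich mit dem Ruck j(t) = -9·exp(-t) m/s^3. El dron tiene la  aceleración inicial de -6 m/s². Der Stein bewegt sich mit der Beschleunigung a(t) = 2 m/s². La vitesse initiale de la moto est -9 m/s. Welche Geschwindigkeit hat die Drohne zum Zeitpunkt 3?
Um dies zu lösen, müssen wir 2 Stammfunktionen unserer Gleichung für den Ruck j(t) = -6 finden. Das Integral von dem Ruck ist die Beschleunigung. Mit a(0) = -6 erhalten wir a(t) = -6·t - 6. Die Stammfunktion von der Beschleunigung ist die Geschwindigkeit. Mit v(0) = 0 erhalten wir v(t) = 3·t·(-t - 2). Wir haben die Geschwindigkeit v(t) = 3·t·(-t - 2). Durch Einsetzen von t = 3: v(3) = -45.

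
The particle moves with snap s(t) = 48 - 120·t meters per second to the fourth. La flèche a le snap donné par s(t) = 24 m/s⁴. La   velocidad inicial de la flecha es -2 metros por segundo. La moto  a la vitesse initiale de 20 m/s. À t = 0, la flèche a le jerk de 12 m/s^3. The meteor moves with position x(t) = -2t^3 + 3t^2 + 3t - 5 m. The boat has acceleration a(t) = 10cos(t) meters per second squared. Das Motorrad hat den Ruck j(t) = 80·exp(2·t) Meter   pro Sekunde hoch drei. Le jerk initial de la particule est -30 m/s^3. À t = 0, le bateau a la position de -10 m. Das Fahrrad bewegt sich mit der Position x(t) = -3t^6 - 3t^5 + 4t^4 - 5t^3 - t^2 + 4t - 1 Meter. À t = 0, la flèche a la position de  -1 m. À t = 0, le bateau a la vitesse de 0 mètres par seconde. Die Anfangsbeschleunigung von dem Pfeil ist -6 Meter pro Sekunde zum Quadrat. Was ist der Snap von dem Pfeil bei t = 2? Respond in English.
We have snap s(t) = 24. Substituting t = 2: s(2) = 24.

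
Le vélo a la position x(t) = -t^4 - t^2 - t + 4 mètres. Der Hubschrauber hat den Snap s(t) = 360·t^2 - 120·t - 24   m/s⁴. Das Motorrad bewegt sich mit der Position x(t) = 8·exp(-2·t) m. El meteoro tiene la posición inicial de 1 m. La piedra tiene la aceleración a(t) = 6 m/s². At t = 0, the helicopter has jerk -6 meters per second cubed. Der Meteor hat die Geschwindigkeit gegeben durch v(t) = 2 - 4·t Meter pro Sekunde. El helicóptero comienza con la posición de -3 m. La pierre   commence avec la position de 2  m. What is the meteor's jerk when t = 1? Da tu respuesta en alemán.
Um dies zu lösen, müssen wir 2 Ableitungen unserer Gleichung für die Geschwindigkeit v(t) = 2 - 4·t nehmen. Die Ableitung von der Geschwindigkeit ergibt die Beschleunigung: a(t) = -4. Die Ableitung von der Beschleunigung ergibt den Ruck: j(t) = 0. Aus der Gleichung für den Ruck j(t) = 0, setzen wir t = 1 ein und erhalten j = 0.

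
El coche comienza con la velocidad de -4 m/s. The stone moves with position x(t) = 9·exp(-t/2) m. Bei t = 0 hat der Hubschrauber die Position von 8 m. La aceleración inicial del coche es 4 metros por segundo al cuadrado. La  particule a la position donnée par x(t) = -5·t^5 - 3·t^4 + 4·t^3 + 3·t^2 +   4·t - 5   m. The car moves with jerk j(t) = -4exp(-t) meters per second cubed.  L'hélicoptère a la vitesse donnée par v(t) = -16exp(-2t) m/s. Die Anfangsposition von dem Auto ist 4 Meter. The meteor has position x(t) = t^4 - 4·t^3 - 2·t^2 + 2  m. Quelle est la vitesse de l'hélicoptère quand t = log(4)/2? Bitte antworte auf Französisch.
En utilisant v(t) = -16·exp(-2·t) et en substituant t = log(4)/2, nous trouvons v = -4.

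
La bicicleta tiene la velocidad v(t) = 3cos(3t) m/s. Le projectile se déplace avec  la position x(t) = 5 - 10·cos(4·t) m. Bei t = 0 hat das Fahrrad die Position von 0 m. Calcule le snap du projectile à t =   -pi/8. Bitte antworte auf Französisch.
En partant de la position x(t) = 5 - 10·cos(4·t), nous prenons 4 dérivées. En prenant d/dt de x(t), nous trouvons v(t) = 40·sin(4·t). En prenant d/dt de v(t), nous trouvons a(t) = 160·cos(4·t). La dérivée de l'accélération donne le jerk: j(t) = -640·sin(4·t). En prenant d/dt de j(t), nous trouvons s(t) = -2560·cos(4·t). En utilisant s(t) = -2560·cos(4·t) et en substituant t = -pi/8, nous trouvons s = 0.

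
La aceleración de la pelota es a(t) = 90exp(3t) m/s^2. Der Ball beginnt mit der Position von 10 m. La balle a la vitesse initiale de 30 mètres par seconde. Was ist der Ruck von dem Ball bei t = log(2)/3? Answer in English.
To solve this, we need to take 1 derivative of our acceleration equation a(t) = 90·exp(3·t). Taking d/dt of a(t), we find j(t) = 270·exp(3·t). We have jerk j(t) = 270·exp(3·t). Substituting t = log(2)/3: j(log(2)/3) = 540.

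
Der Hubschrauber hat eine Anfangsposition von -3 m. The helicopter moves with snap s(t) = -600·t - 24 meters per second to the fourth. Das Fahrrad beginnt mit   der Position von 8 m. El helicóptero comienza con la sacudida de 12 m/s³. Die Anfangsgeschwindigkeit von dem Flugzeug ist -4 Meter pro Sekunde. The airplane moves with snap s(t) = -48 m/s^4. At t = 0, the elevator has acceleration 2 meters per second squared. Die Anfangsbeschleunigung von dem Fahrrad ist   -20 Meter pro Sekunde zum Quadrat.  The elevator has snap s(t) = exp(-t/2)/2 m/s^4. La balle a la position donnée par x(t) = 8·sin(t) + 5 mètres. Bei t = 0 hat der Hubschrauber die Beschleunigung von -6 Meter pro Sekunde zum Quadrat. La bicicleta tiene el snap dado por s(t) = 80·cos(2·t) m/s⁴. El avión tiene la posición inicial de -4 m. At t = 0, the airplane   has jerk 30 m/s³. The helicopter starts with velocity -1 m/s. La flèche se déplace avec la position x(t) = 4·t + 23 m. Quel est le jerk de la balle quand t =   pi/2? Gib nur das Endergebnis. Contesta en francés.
La réponse est 0.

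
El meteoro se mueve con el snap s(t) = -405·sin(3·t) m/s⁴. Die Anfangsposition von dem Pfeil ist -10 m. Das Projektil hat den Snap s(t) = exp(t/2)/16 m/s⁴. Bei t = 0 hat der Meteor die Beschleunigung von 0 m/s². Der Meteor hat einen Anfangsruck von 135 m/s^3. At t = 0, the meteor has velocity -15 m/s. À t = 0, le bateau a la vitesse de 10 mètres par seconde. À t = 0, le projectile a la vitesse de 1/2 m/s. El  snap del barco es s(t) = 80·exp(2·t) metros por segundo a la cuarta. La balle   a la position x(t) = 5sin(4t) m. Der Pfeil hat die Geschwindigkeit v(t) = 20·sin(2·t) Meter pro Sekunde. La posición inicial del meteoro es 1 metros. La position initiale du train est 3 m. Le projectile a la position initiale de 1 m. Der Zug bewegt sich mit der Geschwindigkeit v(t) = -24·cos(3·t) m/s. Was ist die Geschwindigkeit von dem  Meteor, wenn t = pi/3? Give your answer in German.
Wir müssen das Integral unserer Gleichung für den Snap s(t) = -405·sin(3·t) 3-mal finden. Das Integral von dem Snap, mit j(0) = 135, ergibt den Ruck: j(t) = 135·cos(3·t). Das Integral von dem Ruck, mit a(0) = 0, ergibt die Beschleunigung: a(t) = 45·sin(3·t). Durch Integration von der Beschleunigung und Verwendung der Anfangsbedingung v(0) = -15, erhalten wir v(t) = -15·cos(3·t). Wir haben die Geschwindigkeit v(t) = -15·cos(3·t). Durch Einsetzen von t = pi/3: v(pi/3) = 15.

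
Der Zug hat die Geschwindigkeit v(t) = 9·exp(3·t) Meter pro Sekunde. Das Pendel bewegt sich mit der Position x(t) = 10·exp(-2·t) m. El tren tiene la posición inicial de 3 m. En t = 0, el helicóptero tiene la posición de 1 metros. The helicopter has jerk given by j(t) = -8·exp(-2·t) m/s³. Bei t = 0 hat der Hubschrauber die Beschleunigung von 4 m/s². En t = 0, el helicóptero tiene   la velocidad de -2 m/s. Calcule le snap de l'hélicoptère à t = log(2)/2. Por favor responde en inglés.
To solve this, we need to take 1 derivative of our jerk equation j(t) = -8·exp(-2·t). Taking d/dt of j(t), we find s(t) = 16·exp(-2·t). Using s(t) = 16·exp(-2·t) and substituting t = log(2)/2, we find s = 8.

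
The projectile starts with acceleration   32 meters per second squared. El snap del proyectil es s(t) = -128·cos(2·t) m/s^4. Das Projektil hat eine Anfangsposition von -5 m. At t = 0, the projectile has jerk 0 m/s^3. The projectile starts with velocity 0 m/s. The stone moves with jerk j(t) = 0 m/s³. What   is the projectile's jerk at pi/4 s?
To find the answer, we compute 1 integral of s(t) = -128·cos(2·t). The integral of snap, with j(0) = 0, gives jerk: j(t) = -64·sin(2·t). We have jerk j(t) = -64·sin(2·t). Substituting t = pi/4: j(pi/4) = -64.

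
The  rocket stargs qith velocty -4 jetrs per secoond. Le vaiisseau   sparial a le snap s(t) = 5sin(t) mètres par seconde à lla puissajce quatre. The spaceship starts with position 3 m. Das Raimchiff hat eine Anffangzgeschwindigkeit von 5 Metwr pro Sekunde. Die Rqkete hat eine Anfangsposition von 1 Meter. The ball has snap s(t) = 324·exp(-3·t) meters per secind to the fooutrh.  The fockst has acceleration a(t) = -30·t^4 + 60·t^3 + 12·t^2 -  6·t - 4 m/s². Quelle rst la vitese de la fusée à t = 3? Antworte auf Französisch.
Nous devons trouver la primitive de notre équation de l'accélération a(t) = -30·t^4 + 60·t^3 + 12·t^2 - 6·t - 4 1 fois. L'intégrale de l'accélération est la vitesse. En utilisant v(0) = -4, nous obtenons v(t) = -6·t^5 + 15·t^4 + 4·t^3 - 3·t^2 - 4·t - 4. Nous avons la vitesse v(t) = -6·t^5 + 15·t^4 + 4·t^3 - 3·t^2 - 4·t - 4. En substituant t = 3: v(3) = -178.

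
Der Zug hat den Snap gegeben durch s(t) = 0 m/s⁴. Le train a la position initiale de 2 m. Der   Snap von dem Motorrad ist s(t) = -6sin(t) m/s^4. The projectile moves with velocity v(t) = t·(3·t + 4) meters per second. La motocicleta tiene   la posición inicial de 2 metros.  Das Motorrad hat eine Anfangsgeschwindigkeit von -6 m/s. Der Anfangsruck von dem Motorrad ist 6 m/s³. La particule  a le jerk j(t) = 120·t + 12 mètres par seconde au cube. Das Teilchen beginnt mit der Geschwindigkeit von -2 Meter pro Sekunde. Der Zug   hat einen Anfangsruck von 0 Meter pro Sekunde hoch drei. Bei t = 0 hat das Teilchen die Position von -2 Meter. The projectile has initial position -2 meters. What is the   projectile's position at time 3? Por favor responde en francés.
Nous devons intégrer notre équation de la vitesse v(t) = t·(3·t + 4) 1 fois. L'intégrale de la vitesse est la position. En utilisant x(0) = -2, nous obtenons x(t) = t^3 + 2·t^2 - 2. Nous avons la position x(t) = t^3 + 2·t^2 - 2. En substituant t = 3: x(3) = 43.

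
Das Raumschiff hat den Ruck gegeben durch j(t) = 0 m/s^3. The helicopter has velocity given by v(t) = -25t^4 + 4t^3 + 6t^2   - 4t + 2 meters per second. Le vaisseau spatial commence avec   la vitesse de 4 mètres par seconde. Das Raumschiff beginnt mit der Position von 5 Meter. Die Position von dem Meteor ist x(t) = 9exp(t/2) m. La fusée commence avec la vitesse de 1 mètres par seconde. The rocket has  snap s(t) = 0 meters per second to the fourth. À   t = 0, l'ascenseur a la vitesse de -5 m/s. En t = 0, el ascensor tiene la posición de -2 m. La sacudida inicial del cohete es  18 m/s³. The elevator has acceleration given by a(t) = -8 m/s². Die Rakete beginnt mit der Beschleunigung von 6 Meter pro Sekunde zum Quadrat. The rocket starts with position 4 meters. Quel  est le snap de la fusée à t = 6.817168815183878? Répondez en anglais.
From the given snap equation s(t) = 0, we substitute t = 6.817168815183878 to get s = 0.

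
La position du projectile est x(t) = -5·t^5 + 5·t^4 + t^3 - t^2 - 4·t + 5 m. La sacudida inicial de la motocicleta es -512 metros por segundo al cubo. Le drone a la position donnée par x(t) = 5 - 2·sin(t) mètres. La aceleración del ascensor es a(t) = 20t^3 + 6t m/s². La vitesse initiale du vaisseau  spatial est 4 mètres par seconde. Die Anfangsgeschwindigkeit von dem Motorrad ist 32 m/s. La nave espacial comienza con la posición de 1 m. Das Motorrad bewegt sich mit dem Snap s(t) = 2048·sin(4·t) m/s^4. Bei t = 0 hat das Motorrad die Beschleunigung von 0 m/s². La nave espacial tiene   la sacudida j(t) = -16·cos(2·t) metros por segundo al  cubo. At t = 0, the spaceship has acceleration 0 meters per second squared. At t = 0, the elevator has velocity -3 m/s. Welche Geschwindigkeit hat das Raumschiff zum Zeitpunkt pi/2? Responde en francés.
Pour résoudre ceci, nous devons prendre 2 intégrales de notre équation du jerk j(t) = -16·cos(2·t). La primitive du jerk, avec a(0) = 0, donne l'accélération: a(t) = -8·sin(2·t). L'intégrale de l'accélération, avec v(0) = 4, donne la vitesse: v(t) = 4·cos(2·t). Nous avons la vitesse v(t) = 4·cos(2·t). En substituant t = pi/2: v(pi/2) = -4.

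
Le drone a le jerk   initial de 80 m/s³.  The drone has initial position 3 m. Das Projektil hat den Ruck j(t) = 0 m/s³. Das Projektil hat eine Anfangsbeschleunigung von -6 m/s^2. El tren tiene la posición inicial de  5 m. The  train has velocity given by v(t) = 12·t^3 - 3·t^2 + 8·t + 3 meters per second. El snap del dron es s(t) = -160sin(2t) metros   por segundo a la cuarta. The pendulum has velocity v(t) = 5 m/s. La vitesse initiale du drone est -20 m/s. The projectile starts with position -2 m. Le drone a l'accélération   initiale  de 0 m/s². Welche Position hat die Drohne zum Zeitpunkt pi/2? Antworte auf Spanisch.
Partiendo del snap s(t) = -160·sin(2·t), tomamos 4 integrales. Tomando ∫s(t)dt y aplicando j(0) = 80, encontramos j(t) = 80·cos(2·t). La antiderivada de la sacudida, con a(0) = 0, da la aceleración: a(t) = 40·sin(2·t). Tomando ∫a(t)dt y aplicando v(0) = -20, encontramos v(t) = -20·cos(2·t). Integrando la velocidad y usando la condición inicial x(0) = 3, obtenemos x(t) = 3 - 10·sin(2·t). Tenemos la posición x(t) = 3 - 10·sin(2·t). Sustituyendo t = pi/2: x(pi/2) = 3.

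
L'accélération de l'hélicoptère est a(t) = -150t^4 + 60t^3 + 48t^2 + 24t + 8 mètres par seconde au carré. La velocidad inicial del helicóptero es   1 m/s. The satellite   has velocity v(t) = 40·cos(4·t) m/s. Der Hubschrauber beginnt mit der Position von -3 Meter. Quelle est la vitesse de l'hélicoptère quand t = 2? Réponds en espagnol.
Para resolver esto, necesitamos tomar 1 antiderivada de nuestra ecuación de la aceleración a(t) = -150·t^4 + 60·t^3 + 48·t^2 + 24·t + 8. Integrando la aceleración y usando la condición inicial v(0) = 1, obtenemos v(t) = -30·t^5 + 15·t^4 + 16·t^3 + 12·t^2 + 8·t + 1. Tenemos la velocidad v(t) = -30·t^5 + 15·t^4 + 16·t^3 + 12·t^2 + 8·t + 1. Sustituyendo t = 2: v(2) = -527.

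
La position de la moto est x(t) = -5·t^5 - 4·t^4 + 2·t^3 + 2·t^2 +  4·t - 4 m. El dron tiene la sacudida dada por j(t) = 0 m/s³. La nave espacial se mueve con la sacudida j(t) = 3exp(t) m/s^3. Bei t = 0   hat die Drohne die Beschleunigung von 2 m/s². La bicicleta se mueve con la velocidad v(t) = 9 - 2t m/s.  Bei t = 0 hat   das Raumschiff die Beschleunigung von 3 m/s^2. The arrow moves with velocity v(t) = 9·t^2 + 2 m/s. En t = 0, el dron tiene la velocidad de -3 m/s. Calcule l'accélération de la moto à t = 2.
Pour résoudre ceci, nous devons prendre 2 dérivées de notre équation de la position x(t) = -5·t^5 - 4·t^4 + 2·t^3 + 2·t^2 + 4·t - 4. En dérivant la position, nous obtenons la vitesse: v(t) = -25·t^4 - 16·t^3 + 6·t^2 + 4·t + 4. En prenant d/dt de v(t), nous trouvons a(t) = -100·t^3 - 48·t^2 + 12·t + 4. De l'équation de l'accélération a(t) = -100·t^3 - 48·t^2 + 12·t + 4, nous substituons t = 2 pour obtenir a = -964.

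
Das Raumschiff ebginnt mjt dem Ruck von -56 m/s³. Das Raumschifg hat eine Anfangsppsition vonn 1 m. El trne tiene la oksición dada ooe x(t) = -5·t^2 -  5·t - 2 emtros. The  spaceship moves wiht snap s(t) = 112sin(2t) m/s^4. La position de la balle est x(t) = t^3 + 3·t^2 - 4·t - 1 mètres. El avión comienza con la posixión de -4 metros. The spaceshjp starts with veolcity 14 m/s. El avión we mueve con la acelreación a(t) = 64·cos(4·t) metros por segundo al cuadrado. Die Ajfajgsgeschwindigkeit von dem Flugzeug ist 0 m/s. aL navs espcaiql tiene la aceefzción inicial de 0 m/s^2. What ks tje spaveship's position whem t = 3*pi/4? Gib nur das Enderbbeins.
x(3*pi/4) = -6.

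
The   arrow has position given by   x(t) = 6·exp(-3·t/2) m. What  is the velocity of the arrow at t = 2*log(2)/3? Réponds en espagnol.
Debemos derivar nuestra ecuación de la posición x(t) = 6·exp(-3·t/2) 1 vez. Tomando d/dt de x(t), encontramos v(t) = -9·exp(-3·t/2). Usando v(t) = -9·exp(-3·t/2) y sustituyendo t = 2*log(2)/3, encontramos v = -9/2.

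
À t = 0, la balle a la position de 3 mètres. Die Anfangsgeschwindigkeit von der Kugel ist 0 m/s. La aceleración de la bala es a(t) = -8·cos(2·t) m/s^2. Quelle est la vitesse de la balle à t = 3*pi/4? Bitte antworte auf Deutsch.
Ausgehend von der Beschleunigung a(t) = -8·cos(2·t), nehmen wir 1 Integral. Mit ∫a(t)dt und Anwendung von v(0) = 0, finden wir v(t) = -4·sin(2·t). Mit v(t) = -4·sin(2·t) und Einsetzen von t = 3*pi/4, finden wir v = 4.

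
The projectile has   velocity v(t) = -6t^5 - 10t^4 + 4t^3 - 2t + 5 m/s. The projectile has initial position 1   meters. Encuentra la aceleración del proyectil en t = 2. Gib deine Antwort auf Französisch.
Nous devons dériver notre équation de la vitesse v(t) = -6·t^5 - 10·t^4 + 4·t^3 - 2·t + 5 1 fois. En dérivant la vitesse, nous obtenons l'accélération: a(t) = -30·t^4 - 40·t^3 + 12·t^2 - 2. Nous avons l'accélération a(t) = -30·t^4 - 40·t^3 + 12·t^2 - 2. En substituant t = 2: a(2) = -754.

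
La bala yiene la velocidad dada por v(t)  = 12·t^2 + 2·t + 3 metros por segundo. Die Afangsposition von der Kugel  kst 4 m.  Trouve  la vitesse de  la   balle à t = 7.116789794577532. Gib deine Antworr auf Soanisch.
De la ecuación de la velocidad v(t) = 12·t^2 + 2·t + 3, sustituimos t = 7.116789794577532 para obtener v = 625.017943351590.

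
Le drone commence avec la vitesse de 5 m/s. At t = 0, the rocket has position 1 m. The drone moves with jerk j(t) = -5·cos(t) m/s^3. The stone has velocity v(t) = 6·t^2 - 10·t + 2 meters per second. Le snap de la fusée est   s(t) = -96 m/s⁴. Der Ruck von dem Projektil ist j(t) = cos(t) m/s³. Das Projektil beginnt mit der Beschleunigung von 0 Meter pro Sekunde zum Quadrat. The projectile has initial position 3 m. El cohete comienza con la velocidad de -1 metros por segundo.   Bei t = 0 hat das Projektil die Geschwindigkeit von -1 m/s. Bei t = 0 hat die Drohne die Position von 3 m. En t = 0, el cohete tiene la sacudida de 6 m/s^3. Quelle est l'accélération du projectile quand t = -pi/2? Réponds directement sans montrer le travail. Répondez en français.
À t = -pi/2, a = -1.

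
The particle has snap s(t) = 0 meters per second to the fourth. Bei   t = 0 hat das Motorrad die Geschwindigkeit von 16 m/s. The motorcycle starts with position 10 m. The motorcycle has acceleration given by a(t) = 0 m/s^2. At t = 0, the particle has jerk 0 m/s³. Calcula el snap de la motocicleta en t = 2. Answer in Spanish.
Debemos derivar nuestra ecuación de la aceleración a(t) = 0 2 veces. Derivando la aceleración, obtenemos la sacudida: j(t) = 0. Derivando la sacudida, obtenemos el snap: s(t) = 0. De la ecuación del snap s(t) = 0, sustituimos t = 2 para obtener s = 0.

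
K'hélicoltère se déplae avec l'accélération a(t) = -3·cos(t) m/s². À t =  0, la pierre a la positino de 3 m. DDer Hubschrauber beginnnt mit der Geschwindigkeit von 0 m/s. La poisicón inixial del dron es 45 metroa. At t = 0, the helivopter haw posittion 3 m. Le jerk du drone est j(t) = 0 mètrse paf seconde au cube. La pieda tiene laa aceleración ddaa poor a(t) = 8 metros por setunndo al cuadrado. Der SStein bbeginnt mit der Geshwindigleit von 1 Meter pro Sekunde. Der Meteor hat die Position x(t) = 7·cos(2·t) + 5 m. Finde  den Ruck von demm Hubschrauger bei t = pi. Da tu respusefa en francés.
Nous devons dériver notre équation de l'accélération a(t) = -3·cos(t) 1 fois. En prenant d/dt de a(t), nous trouvons j(t) = 3·sin(t). En utilisant j(t) = 3·sin(t) et en substituant t = pi, nous trouvons j = 0.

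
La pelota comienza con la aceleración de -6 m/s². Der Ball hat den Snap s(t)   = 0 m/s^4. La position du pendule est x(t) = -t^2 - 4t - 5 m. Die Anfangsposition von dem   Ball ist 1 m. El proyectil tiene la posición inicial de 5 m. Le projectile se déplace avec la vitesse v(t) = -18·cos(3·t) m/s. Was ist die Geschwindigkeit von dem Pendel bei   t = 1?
Ausgehend von der Position x(t) = -t^2 - 4·t - 5, nehmen wir 1 Ableitung. Mit d/dt von x(t) finden wir v(t) = -2·t - 4. Wir haben die Geschwindigkeit v(t) = -2·t - 4. Durch Einsetzen von t = 1: v(1) = -6.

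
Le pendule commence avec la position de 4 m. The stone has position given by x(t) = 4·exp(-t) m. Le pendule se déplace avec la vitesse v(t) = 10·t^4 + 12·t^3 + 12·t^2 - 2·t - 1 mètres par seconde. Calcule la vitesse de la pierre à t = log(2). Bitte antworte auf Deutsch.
Ausgehend von der Position x(t) = 4·exp(-t), nehmen wir 1 Ableitung. Mit d/dt von x(t) finden wir v(t) = -4·exp(-t). Wir haben die Geschwindigkeit v(t) = -4·exp(-t). Durch Einsetzen von t = log(2): v(log(2)) = -2.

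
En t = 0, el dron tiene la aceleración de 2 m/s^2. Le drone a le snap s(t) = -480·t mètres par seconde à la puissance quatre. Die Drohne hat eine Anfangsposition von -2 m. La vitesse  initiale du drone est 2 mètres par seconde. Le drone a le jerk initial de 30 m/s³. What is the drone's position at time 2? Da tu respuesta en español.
Debemos encontrar la integral de nuestra ecuación del snap s(t) = -480·t 4 veces. La antiderivada del snap es la sacudida. Usando j(0) = 30, obtenemos j(t) = 30 - 240·t^2. La antiderivada de la sacudida es la aceleración. Usando a(0) = 2, obtenemos a(t) = -80·t^3 + 30·t + 2. Tomando ∫a(t)dt y aplicando v(0) = 2, encontramos v(t) = -20·t^4 + 15·t^2 + 2·t + 2. Tomando ∫v(t)dt y aplicando x(0) = -2, encontramos x(t) = -4·t^5 + 5·t^3 + t^2 + 2·t - 2. Usando x(t) = -4·t^5 + 5·t^3 + t^2 + 2·t - 2 y sustituyendo t = 2, encontramos x = -82.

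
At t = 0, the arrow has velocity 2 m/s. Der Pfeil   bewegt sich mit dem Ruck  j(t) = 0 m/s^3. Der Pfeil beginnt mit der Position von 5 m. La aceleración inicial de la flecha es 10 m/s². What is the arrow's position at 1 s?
We must find the integral of our jerk equation j(t) = 0 3 times. The antiderivative of jerk is acceleration. Using a(0) = 10, we get a(t) = 10. The antiderivative of acceleration is velocity. Using v(0) = 2, we get v(t) = 10·t + 2. Integrating velocity and using the initial condition x(0) = 5, we get x(t) = 5·t^2 + 2·t + 5. Using x(t) = 5·t^2 + 2·t + 5 and substituting t = 1, we find x = 12.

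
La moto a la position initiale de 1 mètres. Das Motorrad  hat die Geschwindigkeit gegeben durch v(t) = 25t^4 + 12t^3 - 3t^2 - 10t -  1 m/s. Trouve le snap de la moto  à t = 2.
Nous devons dériver notre équation de la vitesse v(t) = 25·t^4 + 12·t^3 - 3·t^2 - 10·t - 1 3 fois. En dérivant la vitesse, nous obtenons l'accélération: a(t) = 100·t^3 + 36·t^2 - 6·t - 10. En prenant d/dt de a(t), nous trouvons j(t) = 300·t^2 + 72·t - 6. La dérivée du jerk donne le snap: s(t) = 600·t + 72. Nous avons le snap s(t) = 600·t + 72. En substituant t = 2: s(2) = 1272.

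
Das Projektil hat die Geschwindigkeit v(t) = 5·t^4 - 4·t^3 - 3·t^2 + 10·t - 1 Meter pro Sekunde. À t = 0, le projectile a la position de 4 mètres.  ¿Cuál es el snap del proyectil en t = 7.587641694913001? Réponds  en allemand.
Um dies zu lösen, müssen wir 3 Ableitungen unserer Gleichung für die Geschwindigkeit v(t) = 5·t^4 - 4·t^3 - 3·t^2 + 10·t - 1 nehmen. Die Ableitung von der Geschwindigkeit ergibt die Beschleunigung: a(t) = 20·t^3 - 12·t^2 - 6·t + 10. Durch Ableiten von der Beschleunigung erhalten wir den Ruck: j(t) = 60·t^2 - 24·t - 6. Mit d/dt von j(t) finden wir s(t) = 120·t - 24. Wir haben den Snap s(t) = 120·t - 24. Durch Einsetzen von t = 7.587641694913001: s(7.587641694913001) = 886.517003389560.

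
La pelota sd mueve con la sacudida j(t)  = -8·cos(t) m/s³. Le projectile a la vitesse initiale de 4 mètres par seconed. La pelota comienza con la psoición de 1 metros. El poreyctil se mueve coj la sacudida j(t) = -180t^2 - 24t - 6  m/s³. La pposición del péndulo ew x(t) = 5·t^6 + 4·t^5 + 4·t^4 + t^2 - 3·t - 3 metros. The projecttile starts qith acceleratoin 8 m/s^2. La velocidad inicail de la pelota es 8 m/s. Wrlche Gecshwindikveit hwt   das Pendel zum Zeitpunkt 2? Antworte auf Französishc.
Pour résoudre ceci, nous devons prendre 1 dérivée de notre équation de la position x(t) = 5·t^6 + 4·t^5 + 4·t^4 + t^2 - 3·t - 3. En dérivant la position, nous obtenons la vitesse: v(t) = 30·t^5 + 20·t^4 + 16·t^3 + 2·t - 3. En utilisant v(t) = 30·t^5 + 20·t^4 + 16·t^3 + 2·t - 3 et en substituant t = 2, nous trouvons v = 1409.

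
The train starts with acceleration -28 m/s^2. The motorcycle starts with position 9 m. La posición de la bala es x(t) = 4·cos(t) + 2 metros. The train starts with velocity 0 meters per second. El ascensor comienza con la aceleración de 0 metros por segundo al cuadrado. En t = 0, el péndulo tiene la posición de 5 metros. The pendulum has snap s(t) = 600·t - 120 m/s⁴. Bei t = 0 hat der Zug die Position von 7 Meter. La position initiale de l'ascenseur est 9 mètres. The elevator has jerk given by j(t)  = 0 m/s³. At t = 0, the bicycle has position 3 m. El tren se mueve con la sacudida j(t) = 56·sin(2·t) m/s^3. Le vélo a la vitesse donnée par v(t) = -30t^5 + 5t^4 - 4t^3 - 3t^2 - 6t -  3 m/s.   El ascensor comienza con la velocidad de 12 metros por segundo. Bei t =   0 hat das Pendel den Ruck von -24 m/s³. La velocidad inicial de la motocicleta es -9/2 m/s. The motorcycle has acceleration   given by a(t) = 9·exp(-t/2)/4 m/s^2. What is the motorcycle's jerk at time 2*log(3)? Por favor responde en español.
Debemos derivar nuestra ecuación de la aceleración a(t) = 9·exp(-t/2)/4 1 vez. La derivada de la aceleración da la sacudida: j(t) = -9·exp(-t/2)/8. Tenemos la sacudida j(t) = -9·exp(-t/2)/8. Sustituyendo t = 2*log(3): j(2*log(3)) = -3/8.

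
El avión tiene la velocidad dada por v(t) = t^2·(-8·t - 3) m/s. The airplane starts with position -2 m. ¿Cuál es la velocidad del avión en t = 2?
De la ecuación de la velocidad v(t) = t^2·(-8·t - 3), sustituimos t = 2 para obtener v = -76.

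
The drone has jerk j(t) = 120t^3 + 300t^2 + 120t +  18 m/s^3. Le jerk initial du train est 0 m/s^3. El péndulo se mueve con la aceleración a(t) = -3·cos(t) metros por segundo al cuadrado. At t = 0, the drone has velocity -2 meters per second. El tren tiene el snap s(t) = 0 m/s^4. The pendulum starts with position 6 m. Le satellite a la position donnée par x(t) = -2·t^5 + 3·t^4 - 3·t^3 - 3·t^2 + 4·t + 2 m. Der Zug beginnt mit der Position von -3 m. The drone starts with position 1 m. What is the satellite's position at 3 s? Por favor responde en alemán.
Aus der Gleichung für die Position x(t) = -2·t^5 + 3·t^4 - 3·t^3 - 3·t^2 + 4·t + 2, setzen wir t = 3 ein und erhalten x = -337.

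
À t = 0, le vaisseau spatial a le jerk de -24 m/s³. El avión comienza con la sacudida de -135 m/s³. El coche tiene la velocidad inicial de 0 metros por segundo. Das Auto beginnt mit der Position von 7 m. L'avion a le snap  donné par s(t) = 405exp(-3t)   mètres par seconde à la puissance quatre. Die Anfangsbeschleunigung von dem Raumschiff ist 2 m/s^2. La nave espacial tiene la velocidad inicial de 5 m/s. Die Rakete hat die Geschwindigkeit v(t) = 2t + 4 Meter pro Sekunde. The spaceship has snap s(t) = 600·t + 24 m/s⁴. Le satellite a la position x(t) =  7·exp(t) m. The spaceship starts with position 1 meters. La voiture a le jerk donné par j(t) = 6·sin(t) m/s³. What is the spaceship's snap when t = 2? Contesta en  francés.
Nous avons le snap s(t) = 600·t + 24. En substituant t = 2: s(2) = 1224.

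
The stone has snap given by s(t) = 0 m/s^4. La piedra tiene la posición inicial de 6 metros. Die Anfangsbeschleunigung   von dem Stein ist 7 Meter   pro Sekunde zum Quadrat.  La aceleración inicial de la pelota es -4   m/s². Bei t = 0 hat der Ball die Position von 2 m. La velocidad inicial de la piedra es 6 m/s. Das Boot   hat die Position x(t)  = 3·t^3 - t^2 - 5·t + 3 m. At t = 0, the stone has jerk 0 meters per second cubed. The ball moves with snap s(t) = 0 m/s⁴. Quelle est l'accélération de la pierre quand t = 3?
Nous devons trouver la primitive de notre équation du snap s(t) = 0 2 fois. En intégrant le snap et en utilisant la condition initiale j(0) = 0, nous obtenons j(t) = 0. L'intégrale du jerk, avec a(0) = 7, donne l'accélération: a(t) = 7. Nous avons l'accélération a(t) = 7. En substituant t = 3: a(3) = 7.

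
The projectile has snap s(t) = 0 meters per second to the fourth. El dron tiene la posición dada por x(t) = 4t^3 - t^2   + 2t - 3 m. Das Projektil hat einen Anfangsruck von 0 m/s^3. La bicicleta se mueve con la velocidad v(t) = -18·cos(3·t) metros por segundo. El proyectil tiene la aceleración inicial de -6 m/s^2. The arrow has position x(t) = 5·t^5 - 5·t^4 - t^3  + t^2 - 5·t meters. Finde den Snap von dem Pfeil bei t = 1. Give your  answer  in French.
Pour résoudre ceci, nous devons prendre 4 dérivées de notre équation de la position x(t) = 5·t^5 - 5·t^4 - t^3 + t^2 - 5·t. En dérivant la position, nous obtenons la vitesse: v(t) = 25·t^4 - 20·t^3 - 3·t^2 + 2·t - 5. En prenant d/dt de v(t), nous trouvons a(t) = 100·t^3 - 60·t^2 - 6·t + 2. En dérivant l'accélération, nous obtenons le jerk: j(t) = 300·t^2 - 120·t - 6. La dérivée du jerk donne le snap: s(t) = 600·t - 120. De l'équation du snap s(t) = 600·t - 120, nous substituons t = 1 pour obtenir s = 480.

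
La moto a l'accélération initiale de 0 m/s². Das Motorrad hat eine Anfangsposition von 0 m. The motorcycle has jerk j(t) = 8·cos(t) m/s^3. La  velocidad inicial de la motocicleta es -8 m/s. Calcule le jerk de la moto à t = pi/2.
De l'équation du jerk j(t) = 8·cos(t), nous substituons t = pi/2 pour obtenir j = 0.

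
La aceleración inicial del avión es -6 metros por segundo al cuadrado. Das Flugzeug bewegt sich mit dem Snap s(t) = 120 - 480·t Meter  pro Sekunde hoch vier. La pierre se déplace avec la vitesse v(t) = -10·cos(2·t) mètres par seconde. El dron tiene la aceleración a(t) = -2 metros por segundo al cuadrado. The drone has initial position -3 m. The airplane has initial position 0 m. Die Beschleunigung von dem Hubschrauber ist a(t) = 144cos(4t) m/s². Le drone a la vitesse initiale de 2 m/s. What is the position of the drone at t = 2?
To find the answer, we compute 2 antiderivatives of a(t) = -2. The antiderivative of acceleration, with v(0) = 2, gives velocity: v(t) = 2 - 2·t. Integrating velocity and using the initial condition x(0) = -3, we get x(t) = -t^2 + 2·t - 3. From the given position equation x(t) = -t^2 + 2·t - 3, we substitute t = 2 to get x = -3.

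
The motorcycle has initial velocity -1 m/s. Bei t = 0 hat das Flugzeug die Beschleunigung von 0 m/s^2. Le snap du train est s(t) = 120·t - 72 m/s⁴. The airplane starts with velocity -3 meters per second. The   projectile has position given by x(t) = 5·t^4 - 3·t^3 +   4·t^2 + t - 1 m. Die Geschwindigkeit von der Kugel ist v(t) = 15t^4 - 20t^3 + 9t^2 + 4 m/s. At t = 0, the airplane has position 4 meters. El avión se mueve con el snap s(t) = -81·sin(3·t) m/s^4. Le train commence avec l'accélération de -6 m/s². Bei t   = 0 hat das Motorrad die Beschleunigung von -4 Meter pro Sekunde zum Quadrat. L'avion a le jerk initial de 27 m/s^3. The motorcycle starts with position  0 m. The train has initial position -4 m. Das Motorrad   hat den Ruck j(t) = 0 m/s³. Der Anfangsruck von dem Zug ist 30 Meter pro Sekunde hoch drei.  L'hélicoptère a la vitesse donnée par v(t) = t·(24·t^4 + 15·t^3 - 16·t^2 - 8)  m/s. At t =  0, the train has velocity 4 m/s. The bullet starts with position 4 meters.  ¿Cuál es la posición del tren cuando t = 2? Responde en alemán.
Ausgehend von dem Snap s(t) = 120·t - 72, nehmen wir 4 Integrale. Die Stammfunktion von dem Snap ist der Ruck. Mit j(0) = 30 erhalten wir j(t) = 60·t^2 - 72·t + 30. Mit ∫j(t)dt und Anwendung von a(0) = -6, finden wir a(t) = 20·t^3 - 36·t^2 + 30·t - 6. Mit ∫a(t)dt und Anwendung von v(0) = 4, finden wir v(t) = 5·t^4 - 12·t^3 + 15·t^2 - 6·t + 4. Durch Integration von der Geschwindigkeit und Verwendung der Anfangsbedingung x(0) = -4, erhalten wir x(t) = t^5 - 3·t^4 + 5·t^3 - 3·t^2 + 4·t - 4. Aus der Gleichung für die Position x(t) = t^5 - 3·t^4 + 5·t^3 - 3·t^2 + 4·t - 4, setzen wir t = 2 ein und erhalten x = 16.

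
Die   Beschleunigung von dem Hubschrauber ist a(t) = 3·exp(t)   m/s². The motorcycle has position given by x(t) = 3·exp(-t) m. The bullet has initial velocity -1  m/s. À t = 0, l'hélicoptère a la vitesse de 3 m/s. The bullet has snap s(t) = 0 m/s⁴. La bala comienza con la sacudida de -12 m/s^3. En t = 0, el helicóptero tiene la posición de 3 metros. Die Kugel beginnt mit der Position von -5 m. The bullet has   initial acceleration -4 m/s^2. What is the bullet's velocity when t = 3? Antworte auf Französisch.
Nous devons intégrer notre équation du snap s(t) = 0 3 fois. L'intégrale du snap est le jerk. En utilisant j(0) = -12, nous obtenons j(t) = -12. En prenant ∫j(t)dt et en appliquant a(0) = -4, nous trouvons a(t) = -12·t - 4. L'intégrale de l'accélération est la vitesse. En utilisant v(0) = -1, nous obtenons v(t) = -6·t^2 - 4·t - 1. Nous avons la vitesse v(t) = -6·t^2 - 4·t - 1. En substituant t = 3: v(3) = -67.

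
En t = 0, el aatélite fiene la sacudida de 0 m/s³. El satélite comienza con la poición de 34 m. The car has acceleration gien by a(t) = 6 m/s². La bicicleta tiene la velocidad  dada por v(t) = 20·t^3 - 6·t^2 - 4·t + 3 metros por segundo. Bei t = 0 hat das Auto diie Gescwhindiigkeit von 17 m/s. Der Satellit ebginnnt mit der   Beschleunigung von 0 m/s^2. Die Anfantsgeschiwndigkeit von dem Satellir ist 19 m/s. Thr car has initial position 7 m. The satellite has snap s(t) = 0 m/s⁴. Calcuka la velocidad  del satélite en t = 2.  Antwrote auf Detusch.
Wir müssen das Integral unserer Gleichung für den Snap s(t) = 0 3-mal finden. Mit ∫s(t)dt und Anwendung von j(0) = 0, finden wir j(t) = 0. Durch Integration von dem Ruck und Verwendung der Anfangsbedingung a(0) = 0, erhalten wir a(t) = 0. Die Stammfunktion von der Beschleunigung ist die Geschwindigkeit. Mit v(0) = 19 erhalten wir v(t) = 19. Wir haben die Geschwindigkeit v(t) = 19. Durch Einsetzen von t = 2: v(2) = 19.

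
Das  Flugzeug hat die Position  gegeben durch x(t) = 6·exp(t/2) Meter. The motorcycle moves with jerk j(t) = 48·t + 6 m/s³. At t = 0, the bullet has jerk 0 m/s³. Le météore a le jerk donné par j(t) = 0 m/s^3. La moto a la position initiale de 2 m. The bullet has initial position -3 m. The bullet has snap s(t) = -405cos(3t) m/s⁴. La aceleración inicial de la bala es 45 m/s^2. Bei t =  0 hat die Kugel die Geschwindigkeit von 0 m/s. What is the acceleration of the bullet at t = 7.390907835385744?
We must find the integral of our snap equation s(t) = -405·cos(3·t) 2 times. The integral of snap is jerk. Using j(0) = 0, we get j(t) = -135·sin(3·t). The antiderivative of jerk, with a(0) = 45, gives acceleration: a(t) = 45·cos(3·t). We have acceleration a(t) = 45·cos(3·t). Substituting t = 7.390907835385744: a(7.390907835385744) = -44.2602231078572.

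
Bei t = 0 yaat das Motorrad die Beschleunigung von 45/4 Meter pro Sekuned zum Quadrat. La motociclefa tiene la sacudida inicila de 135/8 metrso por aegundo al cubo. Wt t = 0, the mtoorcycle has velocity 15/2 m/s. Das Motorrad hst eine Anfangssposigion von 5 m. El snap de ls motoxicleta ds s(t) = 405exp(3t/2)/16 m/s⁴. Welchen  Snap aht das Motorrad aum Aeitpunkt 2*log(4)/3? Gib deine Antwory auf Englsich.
From the given snap equation s(t) = 405·exp(3·t/2)/16, we substitute t = 2*log(4)/3 to get s = 405/4.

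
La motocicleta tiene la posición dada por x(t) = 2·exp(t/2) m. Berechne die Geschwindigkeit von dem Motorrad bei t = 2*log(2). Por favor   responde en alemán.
Um dies zu lösen, müssen wir 1 Ableitung unserer Gleichung für die Position x(t) = 2·exp(t/2) nehmen. Durch Ableiten von der Position erhalten wir die Geschwindigkeit: v(t) = exp(t/2). Mit v(t) = exp(t/2) und Einsetzen von t = 2*log(2), finden wir v = 2.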